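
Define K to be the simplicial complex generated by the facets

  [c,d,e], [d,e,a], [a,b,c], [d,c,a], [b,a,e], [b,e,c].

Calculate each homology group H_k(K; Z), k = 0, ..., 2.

K has 5 vertices, 9 edges, 6 triangles.
rank ∂_0 = 0, rank ∂_1 = 4 ⇒ b_0 = 5 − 0 − 4 = 1; all invariant factors of ∂_1 are 1 so no torsion. So H_0 = Z.
rank ∂_1 = 4, rank ∂_2 = 5 ⇒ b_1 = 9 − 4 − 5 = 0; all invariant factors of ∂_2 are 1 so no torsion. So H_1 = 0.
rank ∂_2 = 5, rank ∂_3 = 0 ⇒ b_2 = 6 − 5 − 0 = 1. So H_2 = Z.

H_0 = Z,  H_1 = 0,  H_2 = Z.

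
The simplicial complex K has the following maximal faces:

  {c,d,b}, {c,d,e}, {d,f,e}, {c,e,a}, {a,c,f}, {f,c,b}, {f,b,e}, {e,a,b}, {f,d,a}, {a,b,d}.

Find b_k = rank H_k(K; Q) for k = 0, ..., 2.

b_0 = 1, b_1 = 0, b_2 = 0.

Order the vertices as a < b < c < d < e < f. Listing each simplex with vertices in this order, K has dimension 2 with simplices:

  0-simplices (6): a, b, c, d, e, f
  1-simplices (15): ab, ac, ad, ae, af, bc, bd, be, bf, cd, ce, cf, de, df, ef
  2-simplices (10): abd, abe, ace, acf, adf, bcd, bcf, bef, cde, def

Hence C_0 ≅ Z^6, C_1 ≅ Z^15, C_2 ≅ Z^10.

Boundary ∂_1: C_1 → C_0 maps an edge to its endpoints' difference, ∂[p,q] = q − p.
The 6×15 boundary matrix has rank 5 and Smith normal form diag(1,1,1,1,1).

∂_2: C_2 → C_1 sends each 2-simplex [p,q,r] to [q,r] − [p,r] + [p,q]. For instance
  ∂cde = de − ce + cd,
  ∂def = ef − df + de.
This gives a 15×10 integer matrix of rank 10; reducing to Smith normal form yields diagonal entries (1,1,1,1,1,1,1,1,1,2).

Computing H_k = (kernel of ∂_k) / (image of ∂_{k+1}):

  H_0: rank C_0 − rank ∂_1 = 6 − 5 = 1, and the invariant factors of ∂_1 are all 1, so H_0 = Z.
  H_1: rank ker ∂_1 − rank ∂_2 = (15 − 5) − 10 = 0, and ∂_2 has invariant factor 2 > 1, so H_1 = Z/2.
  H_2: rank ker ∂_2 − rank ∂_3 = (10 − 10) − 0 = 0, and there is no ∂_3, so H_2 = 0.

As a check, the Euler characteristic is 6 − 15 + 10 = 1, which agrees with 1 − 0 + 0 = 1.

Hence the Betti numbers are b_0 = 1, b_1 = 0, b_2 = 0.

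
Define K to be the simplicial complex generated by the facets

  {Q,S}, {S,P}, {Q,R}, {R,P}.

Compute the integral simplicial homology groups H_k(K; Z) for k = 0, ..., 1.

H_0 = Z,  H_1 = Z.

Take the total order P < Q < R < S on the vertex set. Then K (dimension 1) consists of the simplices:

  0-simplices (4): P, Q, R, S
  1-simplices (4): PR, PS, QR, QS

so the chain groups are C_0 ≅ Z^4, C_1 ≅ Z^4.

∂_1: C_1 → C_0 is given by ∂[p,q] = [q] − [p]. For instance
  ∂QS = S − Q.
As a 4×4 matrix over Z this has rank 3, with invariant factors (1,1,1).

Computing H_k = (kernel of ∂_k) / (image of ∂_{k+1}):

  H_0: rank C_0 − rank ∂_1 = 4 − 3 = 1, and the invariant factors of ∂_1 are all 1, so H_0 = Z.
  H_1: rank ker ∂_1 − rank ∂_2 = (4 − 3) − 0 = 1, and there is no ∂_2, so H_1 = Z.

(K is a triangulation of the circle S^1.)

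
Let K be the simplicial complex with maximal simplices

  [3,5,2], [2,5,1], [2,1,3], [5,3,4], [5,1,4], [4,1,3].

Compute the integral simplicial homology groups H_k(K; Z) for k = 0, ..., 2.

Fix the vertex order 1 < 2 < 3 < 4 < 5 and write every simplex with vertices in increasing order. Then dim K = 2 and the simplices of K are:

  0-simplices (5): [1], [2], [3], [4], [5]
  1-simplices (9): [1,2], [1,3], [1,4], [1,5], [2,3], [2,5], [3,4], [3,5], [4,5]
  2-simplices (6): [1,2,3], [1,2,5], [1,3,4], [1,4,5], [2,3,5], [3,4,5]

so the chain groups are C_0 ≅ Z^5, C_1 ≅ Z^9, C_2 ≅ Z^6.

The boundary map ∂_1: C_1 → C_0 sends each edge [p,q] (with p < q) to q − p. For instance
  ∂[2,5] = [5] − [2].
The 5×9 boundary matrix has rank 4 and Smith normal form diag(1,1,1,1).

Boundary ∂_2: C_2 → C_1 maps a triangle to the signed sum of its edges. For instance
  ∂[1,2,5] = [2,5] − [1,5] + [1,2],
  ∂[1,3,4] = [3,4] − [1,4] + [1,3].
The resulting 9×6 matrix has rank 5, and its Smith normal form has invariant factors (1,1,1,1,1).

Now H_k = ker ∂_k / im ∂_{k+1}, so:

  H_0: rank C_0 − rank ∂_1 = 5 − 4 = 1, and the invariant factors of ∂_1 are all 1, so H_0 ≅ Z.
  H_1: rank ker ∂_1 − rank ∂_2 = (9 − 4) − 5 = 0, and the invariant factors of ∂_2 are all 1, so H_1 ≅ 0.
  H_2: rank ker ∂_2 − rank ∂_3 = (6 − 5) − 0 = 1, and there is no ∂_3, so H_2 ≅ Z.

As a check, the Euler characteristic is 5 − 9 + 6 = 2, which agrees with 1 − 0 + 1 = 2.

H_0 = Z,  H_1 = 0,  H_2 = Z.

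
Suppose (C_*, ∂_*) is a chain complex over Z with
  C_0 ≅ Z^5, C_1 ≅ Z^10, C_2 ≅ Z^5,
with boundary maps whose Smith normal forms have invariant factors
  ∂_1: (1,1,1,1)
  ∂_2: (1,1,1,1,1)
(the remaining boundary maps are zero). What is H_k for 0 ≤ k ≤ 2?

H_0 ≅ Z,  H_1 ≅ Z,  H_2 = 0.

H_0: b_0 = 5 − 0 − 4 = 1; torsion from ∂_1 factors > 1: none. So H_0 ≅ Z.
H_1: b_1 = 10 − 4 − 5 = 1; torsion from ∂_2 factors > 1: none. So H_1 ≅ Z.
H_2: b_2 = 5 − 5 − 0 = 0; torsion from ∂_3 factors > 1: none. So H_2 ≅ 0.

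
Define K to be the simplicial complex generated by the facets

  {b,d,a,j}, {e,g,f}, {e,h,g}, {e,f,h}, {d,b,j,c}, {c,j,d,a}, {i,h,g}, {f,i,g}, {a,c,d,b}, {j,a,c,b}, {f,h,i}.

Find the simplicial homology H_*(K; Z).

H_0 ≅ Z^2,  H_1 = 0,  H_2 ≅ Z,  H_3 ≅ Z.

Take the total order a < b < c < d < e < f < g < h < i < j on the vertex set. Then K (dimension 3) consists of the simplices:

  0-simplices (10): a, b, c, d, e, f, g, h, i, j
  1-simplices (19): ab, ac, ad, aj, bc, bd, bj, cd, cj, dj, ef, eg, eh, fg, fh, fi, gh, gi, hi
  2-simplices (16): abc, abd, abj, acd, acj, adj, bcd, bcj, bdj, cdj, efg, efh, egh, fgi, fhi, ghi
  3-simplices (5): abcd, abcj, abdj, acdj, bcdj

so the chain groups are C_0 ≅ Z^10, C_1 ≅ Z^19, C_2 ≅ Z^16, C_3 ≅ Z^5.

Boundary ∂_1: C_1 → C_0 is given by ∂[p,q] = [q] − [p]. For instance
  ∂bd = d − b.
As a 10×19 matrix over Z this has rank 8, with invariant factors (1,1,1,1,1,1,1,1).

∂_2: C_2 → C_1 acts by ∂[p,q,r] = [q,r] − [p,r] + [p,q]. For instance
  ∂egh = gh − eh + eg,
  ∂acd = cd − ad + ac.
The resulting 19×16 matrix has rank 11, and its Smith normal form has invariant factors (1,1,1,1,1,1,1,1,1,1,1).

∂_3: C_3 → C_2 sends each 3-simplex σ to the alternating sum Σ_i (−1)^i (σ with its i-th vertex removed). For instance
  ∂abcd = bcd − acd + abd − abc,
  ∂acdj = cdj − adj + acj − acd.
The resulting 16×5 matrix has rank 4, and its Smith normal form has invariant factors (1,1,1,1).

From H_k ≅ ker(∂_k) / im(∂_{k+1}) we obtain:

  H_0: rank C_0 − rank ∂_1 = 10 − 8 = 2, and the invariant factors of ∂_1 are all 1, so H_0 = Z^2.
  H_1: rank ker ∂_1 − rank ∂_2 = (19 − 8) − 11 = 0, and the invariant factors of ∂_2 are all 1, so H_1 = 0.
  H_2: rank ker ∂_2 − rank ∂_3 = (16 − 11) − 4 = 1, and the invariant factors of ∂_3 are all 1, so H_2 = Z.
  H_3: rank ker ∂_3 − rank ∂_4 = (5 − 4) − 0 = 1, and there is no ∂_4, so H_3 = Z.

As a check, the Euler characteristic is 10 − 19 + 16 − 5 = 2, which agrees with 2 − 0 + 1 − 1 = 2.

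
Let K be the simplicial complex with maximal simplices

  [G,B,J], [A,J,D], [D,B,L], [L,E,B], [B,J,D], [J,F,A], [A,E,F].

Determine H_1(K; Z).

H_1 = Z.

We work with the vertex ordering A < B < D < E < F < G < J < L. The simplices of K, each written with vertices in increasing order, are:

  0-simplices (8): A, B, D, E, F, G, J, L
  1-simplices (15): AD, AE, AF, AJ, BD, BE, BG, BJ, BL, DJ, DL, EF, EL, FJ, GJ
  2-simplices (7): ADJ, AEF, AFJ, BDJ, BDL, BEL, BGJ

so the chain groups are C_0 ≅ Z^8, C_1 ≅ Z^15, C_2 ≅ Z^7.

∂_1: C_1 → C_0 is given by ∂[p,q] = [q] − [p].
The 8×15 boundary matrix has rank 7 and Smith normal form diag(1,1,1,1,1,1,1).

Boundary ∂_2: C_2 → C_1 maps a triangle to the signed sum of its edges. For instance
  ∂AFJ = FJ − AJ + AF,
  ∂AEF = EF − AF + AE.
The 15×7 boundary matrix has rank 7 and Smith normal form diag(1,1,1,1,1,1,1).

Computing H_k = (kernel of ∂_k) / (image of ∂_{k+1}):

  H_1: rank ker ∂_1 − rank ∂_2 = (15 − 7) − 7 = 1, and the invariant factors of ∂_2 are all 1, so H_1 = Z.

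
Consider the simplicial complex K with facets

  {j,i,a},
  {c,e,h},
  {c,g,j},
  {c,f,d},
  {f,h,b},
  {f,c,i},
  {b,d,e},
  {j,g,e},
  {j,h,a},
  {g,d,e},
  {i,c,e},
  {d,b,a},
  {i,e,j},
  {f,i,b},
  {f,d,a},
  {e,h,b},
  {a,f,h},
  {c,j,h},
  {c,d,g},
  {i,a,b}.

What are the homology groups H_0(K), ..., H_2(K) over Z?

H_0 = Z,  H_1 = Z × Z/2,  H_2 = 0.

Order the vertices as a < b < c < d < e < f < g < h < i < j. Listing each simplex with vertices in this order, K has dimension 2 with simplices:

  0-simplices (10): a, b, c, d, e, f, g, h, i, j
  1-simplices (30): ab, ad, af, ah, ai, aj, bd, be, bf, bh, bi, cd, ce, cf, cg, ch, ci, cj, de, df, dg, eg, eh, ei, ej, fh, fi, gj, hj, ij
  2-simplices (20): abd, abi, adf, afh, ahj, aij, bde, beh, bfh, bfi, cdf, cdg, ceh, cei, cfi, cgj, chj, deg, egj, eij

so the chain groups are C_0 ≅ Z^10, C_1 ≅ Z^30, C_2 ≅ Z^20.

∂_1: C_1 → C_0 sends each edge [p,q] (with p < q) to q − p.
The 10×30 boundary matrix has rank 9 and Smith normal form diag(1,1,1,1,1,1,1,1,1).

Boundary ∂_2: C_2 → C_1 maps a triangle to the signed sum of its edges. For instance
  ∂abd = bd − ad + ab,
  ∂ahj = hj − aj + ah.
The resulting 30×20 matrix has rank 20, and its Smith normal form has invariant factors (1,1,1,1,1,1,1,1,1,1,1,1,1,1,1,1,1,1,1,2).

Reading off H_k = ker ∂_k / im ∂_{k+1}:

  H_0: rank C_0 − rank ∂_1 = 10 − 9 = 1, and the invariant factors of ∂_1 are all 1, so H_0 = Z.
  H_1: rank ker ∂_1 − rank ∂_2 = (30 − 9) − 20 = 1, and ∂_2 has invariant factor 2 > 1, so H_1 = Z × Z/2.
  H_2: rank ker ∂_2 − rank ∂_3 = (20 − 20) − 0 = 0, and there is no ∂_3, so H_2 = 0.

As a check, the Euler characteristic is 10 − 30 + 20 = 0, which agrees with 1 − 1 + 0 = 0.
(K is a triangulation of the Klein bottle.)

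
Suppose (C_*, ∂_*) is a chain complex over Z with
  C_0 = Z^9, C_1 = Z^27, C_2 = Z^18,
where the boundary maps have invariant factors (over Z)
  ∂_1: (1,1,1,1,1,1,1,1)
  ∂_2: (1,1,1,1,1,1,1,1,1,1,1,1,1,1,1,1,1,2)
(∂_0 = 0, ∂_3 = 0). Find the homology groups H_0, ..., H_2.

H_0: b_0 = 9 − 0 − 8 = 1; torsion from ∂_1 factors > 1: none. So H_0 ≅ Z.
H_1: b_1 = 27 − 8 − 18 = 1; torsion from ∂_2 factors > 1: [2]. So H_1 ≅ Z ⊕ Z_2.
H_2: b_2 = 18 − 18 − 0 = 0; torsion from ∂_3 factors > 1: none. So H_2 ≅ 0.

H_0 ≅ Z,  H_1 ≅ Z ⊕ Z_2,  H_2 = 0.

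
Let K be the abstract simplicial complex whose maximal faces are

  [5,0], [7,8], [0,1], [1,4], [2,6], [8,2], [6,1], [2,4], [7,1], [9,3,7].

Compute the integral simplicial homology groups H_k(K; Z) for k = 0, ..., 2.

H_0 ≅ Z,  H_1 ≅ Z^2,  H_2 = 0.

Order the vertices as 0 < 1 < 2 < 3 < 4 < 5 < 6 < 7 < 8 < 9. Listing each simplex with vertices in this order, K has dimension 2 with simplices:

  0-simplices (10): [0], [1], [2], [3], [4], [5], [6], [7], [8], [9]
  1-simplices (12): [0,1], [0,5], [1,4], [1,6], [1,7], [2,4], [2,6], [2,8], [3,7], [3,9], [7,8], [7,9]
  2-simplices (1): [3,7,9]

giving chain groups C_0 ≅ Z^10, C_1 ≅ Z^12, C_2 ≅ Z^1.

∂_1: C_1 → C_0 sends each edge [p,q] (with p < q) to q − p.
The 10×12 boundary matrix has rank 9 and Smith normal form diag(1,1,1,1,1,1,1,1,1).

Boundary ∂_2: C_2 → C_1 sends each 2-simplex [p,q,r] to [q,r] − [p,r] + [p,q]. For instance
  ∂[3,7,9] = [7,9] − [3,9] + [3,7].
This gives a 12×1 integer matrix of rank 1; reducing to Smith normal form yields diagonal entries (1).

Now H_k = ker ∂_k / im ∂_{k+1}, so:

  H_0: rank C_0 − rank ∂_1 = 10 − 9 = 1, and the invariant factors of ∂_1 are all 1, so H_0 ≅ Z.
  H_1: rank ker ∂_1 − rank ∂_2 = (12 − 9) − 1 = 2, and the invariant factors of ∂_2 are all 1, so H_1 ≅ Z^2.
  H_2: rank ker ∂_2 − rank ∂_3 = (1 − 1) − 0 = 0, and there is no ∂_3, so H_2 ≅ 0.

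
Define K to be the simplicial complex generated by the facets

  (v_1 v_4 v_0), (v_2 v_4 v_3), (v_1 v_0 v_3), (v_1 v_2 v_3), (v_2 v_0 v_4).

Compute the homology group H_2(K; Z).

H_2 = 0.

Order the vertices as v_0 < v_1 < v_2 < v_3 < v_4. Listing each simplex with vertices in this order, K has dimension 2 with simplices:

  0-simplices (5): [v_0], [v_1], [v_2], [v_3], [v_4]
  1-simplices (10): [v_0,v_1], [v_0,v_2], [v_0,v_3], [v_0,v_4], [v_1,v_2], [v_1,v_3], [v_1,v_4], [v_2,v_3], [v_2,v_4], [v_3,v_4]
  2-simplices (5): [v_0,v_1,v_3], [v_0,v_1,v_4], [v_0,v_2,v_4], [v_1,v_2,v_3], [v_2,v_3,v_4]

Hence C_0 ≅ Z^5, C_1 ≅ Z^10, C_2 ≅ Z^5.

The boundary map ∂_1: C_1 → C_0 maps an edge to its endpoints' difference, ∂[p,q] = q − p.
The 5×10 boundary matrix has rank 4 and Smith normal form diag(1,1,1,1).

Boundary ∂_2: C_2 → C_1 maps a triangle to the signed sum of its edges. For instance
  ∂[v_0,v_1,v_3] = [v_1,v_3] − [v_0,v_3] + [v_0,v_1],
  ∂[v_2,v_3,v_4] = [v_3,v_4] − [v_2,v_4] + [v_2,v_3].
The 10×5 boundary matrix has rank 5 and Smith normal form diag(1,1,1,1,1).

Now H_k = ker ∂_k / im ∂_{k+1}, so:

  H_2: rank ker ∂_2 − rank ∂_3 = (5 − 5) − 0 = 0, and there is no ∂_3, so H_2 = 0.

(K is a triangulation of the Möbius band.)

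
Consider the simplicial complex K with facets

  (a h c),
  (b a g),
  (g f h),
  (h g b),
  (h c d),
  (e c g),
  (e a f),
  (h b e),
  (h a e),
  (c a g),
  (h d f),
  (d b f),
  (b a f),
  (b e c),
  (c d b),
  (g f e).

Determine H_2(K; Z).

H_2 = Z.

We work with the vertex ordering a < b < c < d < e < f < g < h. The simplices of K, each written with vertices in increasing order, are:

  0-simplices (8): a, b, c, d, e, f, g, h
  1-simplices (24): ab, ac, ae, af, ag, ah, bc, bd, be, bf, bg, bh, cd, ce, cg, ch, df, dh, ef, eg, eh, fg, fh, gh
  2-simplices (16): abf, abg, acg, ach, aef, aeh, bcd, bce, bdf, beh, bgh, cdh, ceg, dfh, efg, fgh

Hence C_0 ≅ Z^8, C_1 ≅ Z^24, C_2 ≅ Z^16.

∂_1: C_1 → C_0 is given by ∂[p,q] = [q] − [p]. For instance
  ∂bg = g − b.
As a 8×24 matrix over Z this has rank 7, with invariant factors (1,1,1,1,1,1,1).

∂_2: C_2 → C_1 acts by ∂[p,q,r] = [q,r] − [p,r] + [p,q]. For instance
  ∂cdh = dh − ch + cd,
  ∂fgh = gh − fh + fg.
The 24×16 boundary matrix has rank 15 and Smith normal form diag(1,1,1,1,1,1,1,1,1,1,1,1,1,1,1).

Computing H_k = (kernel of ∂_k) / (image of ∂_{k+1}):

  H_2: rank ker ∂_2 − rank ∂_3 = (16 − 15) − 0 = 1, and there is no ∂_3, so H_2 ≅ Z.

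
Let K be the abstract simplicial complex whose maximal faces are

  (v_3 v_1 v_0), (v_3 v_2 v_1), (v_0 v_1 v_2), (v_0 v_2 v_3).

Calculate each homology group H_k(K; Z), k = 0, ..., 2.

We work with the vertex ordering v_0 < v_1 < v_2 < v_3. The simplices of K, each written with vertices in increasing order, are:

  0-simplices (4): [v_0], [v_1], [v_2], [v_3]
  1-simplices (6): [v_0,v_1], [v_0,v_2], [v_0,v_3], [v_1,v_2], [v_1,v_3], [v_2,v_3]
  2-simplices (4): [v_0,v_1,v_2], [v_0,v_1,v_3], [v_0,v_2,v_3], [v_1,v_2,v_3]

giving chain groups C_0 ≅ Z^4, C_1 ≅ Z^6, C_2 ≅ Z^4.

The boundary map ∂_1: C_1 → C_0 is given by ∂[p,q] = [q] − [p].
The 4×6 boundary matrix has rank 3 and Smith normal form diag(1,1,1).

The boundary map ∂_2: C_2 → C_1 maps a triangle to the signed sum of its edges. For instance
  ∂[v_0,v_1,v_2] = [v_1,v_2] − [v_0,v_2] + [v_0,v_1],
  ∂[v_0,v_1,v_3] = [v_1,v_3] − [v_0,v_3] + [v_0,v_1].
The resulting 6×4 matrix has rank 3, and its Smith normal form has invariant factors (1,1,1).

Reading off H_k = ker ∂_k / im ∂_{k+1}:

  H_0: rank C_0 − rank ∂_1 = 4 − 3 = 1, and the invariant factors of ∂_1 are all 1, so H_0 = Z.
  H_1: rank ker ∂_1 − rank ∂_2 = (6 − 3) − 3 = 0, and the invariant factors of ∂_2 are all 1, so H_1 = 0.
  H_2: rank ker ∂_2 − rank ∂_3 = (4 − 3) − 0 = 1, and there is no ∂_3, so H_2 = Z.

As a check, the Euler characteristic is 4 − 6 + 4 = 2, which agrees with 1 − 0 + 1 = 2.
(K is a triangulation of the 2-sphere S^2.)

H_0 ≅ Z,  H_1 = 0,  H_2 ≅ Z.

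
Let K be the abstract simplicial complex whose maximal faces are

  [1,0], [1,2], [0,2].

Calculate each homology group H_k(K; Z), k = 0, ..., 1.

H_0 = Z,  H_1 = Z.

Take the total order 0 < 1 < 2 on the vertex set. Then K (dimension 1) consists of the simplices:

  0-simplices (3): [0], [1], [2]
  1-simplices (3): [0,1], [0,2], [1,2]

Hence C_0 ≅ Z^3, C_1 ≅ Z^3.

Boundary ∂_1: C_1 → C_0 is given by ∂[p,q] = [q] − [p].
As a 3×3 matrix over Z this has rank 2, with invariant factors (1,1).

Computing H_k = (kernel of ∂_k) / (image of ∂_{k+1}):

  H_0: rank C_0 − rank ∂_1 = 3 − 2 = 1, and the invariant factors of ∂_1 are all 1, so H_0 = Z.
  H_1: rank ker ∂_1 − rank ∂_2 = (3 − 2) − 0 = 1, and there is no ∂_2, so H_1 = Z.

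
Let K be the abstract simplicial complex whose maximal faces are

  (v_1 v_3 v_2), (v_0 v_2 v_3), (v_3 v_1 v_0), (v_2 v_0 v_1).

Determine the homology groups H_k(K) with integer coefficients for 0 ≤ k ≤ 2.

Order the vertices as v_0 < v_1 < v_2 < v_3. Listing each simplex with vertices in this order, K has dimension 2 with simplices:

  0-simplices (4): [v_0], [v_1], [v_2], [v_3]
  1-simplices (6): [v_0,v_1], [v_0,v_2], [v_0,v_3], [v_1,v_2], [v_1,v_3], [v_2,v_3]
  2-simplices (4): [v_0,v_1,v_2], [v_0,v_1,v_3], [v_0,v_2,v_3], [v_1,v_2,v_3]

giving chain groups C_0 ≅ Z^4, C_1 ≅ Z^6, C_2 ≅ Z^4.

∂_1: C_1 → C_0 maps an edge to its endpoints' difference, ∂[p,q] = q − p. For instance
  ∂[v_0,v_3] = [v_3] − [v_0].
This gives a 4×6 integer matrix of rank 3; reducing to Smith normal form yields diagonal entries (1,1,1).

The boundary map ∂_2: C_2 → C_1 sends each 2-simplex [p,q,r] to [q,r] − [p,r] + [p,q]. For instance
  ∂[v_1,v_2,v_3] = [v_2,v_3] − [v_1,v_3] + [v_1,v_2],
  ∂[v_0,v_1,v_3] = [v_1,v_3] − [v_0,v_3] + [v_0,v_1].
The resulting 6×4 matrix has rank 3, and its Smith normal form has invariant factors (1,1,1).

Computing H_k = (kernel of ∂_k) / (image of ∂_{k+1}):

  H_0: rank C_0 − rank ∂_1 = 4 − 3 = 1, and the invariant factors of ∂_1 are all 1, so H_0 ≅ Z.
  H_1: rank ker ∂_1 − rank ∂_2 = (6 − 3) − 3 = 0, and the invariant factors of ∂_2 are all 1, so H_1 ≅ 0.
  H_2: rank ker ∂_2 − rank ∂_3 = (4 − 3) − 0 = 1, and there is no ∂_3, so H_2 ≅ Z.

As a check, the Euler characteristic is 4 − 6 + 4 = 2, which agrees with 1 − 0 + 1 = 2.
(K is a triangulation of the 2-sphere S^2.)

H_0 ≅ Z,  H_1 = 0,  H_2 ≅ Z.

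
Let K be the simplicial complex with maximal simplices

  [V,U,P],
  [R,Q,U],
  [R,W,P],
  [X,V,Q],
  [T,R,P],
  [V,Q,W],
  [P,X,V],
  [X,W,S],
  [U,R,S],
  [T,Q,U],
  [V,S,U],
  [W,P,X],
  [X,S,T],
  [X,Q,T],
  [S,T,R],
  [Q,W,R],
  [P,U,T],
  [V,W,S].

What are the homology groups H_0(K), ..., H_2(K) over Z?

H_0 = Z,  H_1 = Z ⊕ Z/2Z,  H_2 = 0.

We work with the vertex ordering P < Q < R < S < T < U < V < W < X. The simplices of K, each written with vertices in increasing order, are:

  0-simplices (9): P, Q, R, S, T, U, V, W, X
  1-simplices (27): PR, PT, PU, PV, PW, PX, QR, QT, QU, QV, QW, QX, RS, RT, RU, RW, ST, SU, SV, SW, SX, TU, TX, UV, VW, VX, WX
  2-simplices (18): PRT, PRW, PTU, PUV, PVX, PWX, QRU, QRW, QTU, QTX, QVW, QVX, RST, RSU, STX, SUV, SVW, SWX

so the chain groups are C_0 ≅ Z^9, C_1 ≅ Z^27, C_2 ≅ Z^18.

The boundary map ∂_1: C_1 → C_0 is given by ∂[p,q] = [q] − [p]. For instance
  ∂WX = X − W.
As a 9×27 matrix over Z this has rank 8, with invariant factors (1,1,1,1,1,1,1,1).

The boundary map ∂_2: C_2 → C_1 sends each 2-simplex [p,q,r] to [q,r] − [p,r] + [p,q]. For instance
  ∂QRU = RU − QU + QR,
  ∂RST = ST − RT + RS.
The 27×18 boundary matrix has rank 18 and Smith normal form diag(1,1,1,1,1,1,1,1,1,1,1,1,1,1,1,1,1,2).

Computing H_k = (kernel of ∂_k) / (image of ∂_{k+1}):

  H_0: rank C_0 − rank ∂_1 = 9 − 8 = 1, and the invariant factors of ∂_1 are all 1, so H_0 ≅ Z.
  H_1: rank ker ∂_1 − rank ∂_2 = (27 − 8) − 18 = 1, and ∂_2 has invariant factor 2 > 1, so H_1 ≅ Z ⊕ Z/2Z.
  H_2: rank ker ∂_2 − rank ∂_3 = (18 − 18) − 0 = 0, and there is no ∂_3, so H_2 ≅ 0.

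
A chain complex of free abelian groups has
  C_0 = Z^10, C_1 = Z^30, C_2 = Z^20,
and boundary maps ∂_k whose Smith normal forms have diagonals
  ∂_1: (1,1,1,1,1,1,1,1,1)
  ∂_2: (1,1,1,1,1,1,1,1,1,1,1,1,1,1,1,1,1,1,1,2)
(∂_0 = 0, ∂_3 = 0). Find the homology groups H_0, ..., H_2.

H_0: b_0 = 10 − 0 − 9 = 1; torsion from ∂_1 factors > 1: none. So H_0 ≅ Z.
H_1: b_1 = 30 − 9 − 20 = 1; torsion from ∂_2 factors > 1: [2]. So H_1 ≅ Z ⊕ Z/2.
H_2: b_2 = 20 − 20 − 0 = 0; torsion from ∂_3 factors > 1: none. So H_2 ≅ 0.

H_0 ≅ Z,  H_1 ≅ Z ⊕ Z/2,  H_2 = 0.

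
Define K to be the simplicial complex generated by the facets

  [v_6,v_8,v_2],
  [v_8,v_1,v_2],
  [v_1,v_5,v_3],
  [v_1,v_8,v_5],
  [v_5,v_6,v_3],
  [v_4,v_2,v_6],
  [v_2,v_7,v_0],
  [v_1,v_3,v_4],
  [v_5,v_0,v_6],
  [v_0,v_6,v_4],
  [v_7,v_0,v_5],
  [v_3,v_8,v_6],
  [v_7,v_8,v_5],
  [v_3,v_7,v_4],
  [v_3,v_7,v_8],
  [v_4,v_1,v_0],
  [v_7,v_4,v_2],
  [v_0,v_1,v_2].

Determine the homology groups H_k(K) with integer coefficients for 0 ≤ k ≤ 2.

H_0 ≅ Z,  H_1 ≅ Z × Z/2,  H_2 = 0.

Order the vertices as v_0 < v_1 < v_2 < v_3 < v_4 < v_5 < v_6 < v_7 < v_8. Listing each simplex with vertices in this order, K has dimension 2 with simplices:

  0-simplices (9): [v_0], [v_1], [v_2], [v_3], [v_4], [v_5], [v_6], [v_7], [v_8]
  1-simplices (27): (27 of them)
  2-simplices (18): (18 of them)

Hence C_0 ≅ Z^9, C_1 ≅ Z^27, C_2 ≅ Z^18.

Boundary ∂_1: C_1 → C_0 is given by ∂[p,q] = [q] − [p]. For instance
  ∂[v_2,v_4] = [v_4] − [v_2].
The 9×27 boundary matrix has rank 8 and Smith normal form diag(1,1,1,1,1,1,1,1).

Boundary ∂_2: C_2 → C_1 sends each 2-simplex [p,q,r] to [q,r] − [p,r] + [p,q]. For instance
  ∂[v_0,v_1,v_2] = [v_1,v_2] − [v_0,v_2] + [v_0,v_1],
  ∂[v_0,v_2,v_7] = [v_2,v_7] − [v_0,v_7] + [v_0,v_2].
This gives a 27×18 integer matrix of rank 18; reducing to Smith normal form yields diagonal entries (1,1,1,1,1,1,1,1,1,1,1,1,1,1,1,1,1,2).

Now H_k = ker ∂_k / im ∂_{k+1}, so:

  H_0: rank C_0 − rank ∂_1 = 9 − 8 = 1, and the invariant factors of ∂_1 are all 1, so H_0 ≅ Z.
  H_1: rank ker ∂_1 − rank ∂_2 = (27 − 8) − 18 = 1, and ∂_2 has invariant factor 2 > 1, so H_1 ≅ Z × Z/2.
  H_2: rank ker ∂_2 − rank ∂_3 = (18 − 18) − 0 = 0, and there is no ∂_3, so H_2 ≅ 0.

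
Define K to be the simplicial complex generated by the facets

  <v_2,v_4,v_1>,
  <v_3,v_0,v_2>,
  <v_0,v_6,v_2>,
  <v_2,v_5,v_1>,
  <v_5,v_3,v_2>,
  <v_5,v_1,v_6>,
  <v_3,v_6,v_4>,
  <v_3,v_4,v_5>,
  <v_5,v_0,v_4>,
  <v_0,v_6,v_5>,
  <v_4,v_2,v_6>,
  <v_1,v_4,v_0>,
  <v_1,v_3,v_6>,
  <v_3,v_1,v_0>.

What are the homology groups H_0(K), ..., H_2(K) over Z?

Order the vertices as v_0 < v_1 < v_2 < v_3 < v_4 < v_5 < v_6. Listing each simplex with vertices in this order, K has dimension 2 with simplices:

  0-simplices (7): [v_0], [v_1], [v_2], [v_3], [v_4], [v_5], [v_6]
  1-simplices (21): (21 of them)
  2-simplices (14): (14 of them)

giving chain groups C_0 ≅ Z^7, C_1 ≅ Z^21, C_2 ≅ Z^14.

The boundary map ∂_1: C_1 → C_0 maps an edge to its endpoints' difference, ∂[p,q] = q − p. For instance
  ∂[v_2,v_5] = [v_5] − [v_2].
As a 7×21 matrix over Z this has rank 6, with invariant factors (1,1,1,1,1,1).

Boundary ∂_2: C_2 → C_1 maps a triangle to the signed sum of its edges. For instance
  ∂[v_0,v_1,v_4] = [v_1,v_4] − [v_0,v_4] + [v_0,v_1],
  ∂[v_1,v_2,v_4] = [v_2,v_4] − [v_1,v_4] + [v_1,v_2].
As a 21×14 matrix over Z this has rank 13, with invariant factors (1,1,1,1,1,1,1,1,1,1,1,1,1).

From H_k ≅ ker(∂_k) / im(∂_{k+1}) we obtain:

  H_0: rank C_0 − rank ∂_1 = 7 − 6 = 1, and the invariant factors of ∂_1 are all 1, so H_0 ≅ Z.
  H_1: rank ker ∂_1 − rank ∂_2 = (21 − 6) − 13 = 2, and the invariant factors of ∂_2 are all 1, so H_1 ≅ Z^2.
  H_2: rank ker ∂_2 − rank ∂_3 = (14 − 13) − 0 = 1, and there is no ∂_3, so H_2 ≅ Z.

H_0 ≅ Z,  H_1 ≅ Z^2,  H_2 ≅ Z.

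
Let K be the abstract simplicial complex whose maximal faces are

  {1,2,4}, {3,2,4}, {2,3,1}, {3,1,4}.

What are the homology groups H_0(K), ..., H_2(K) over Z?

H_0 = Z,  H_1 = 0,  H_2 = Z.

We work with the vertex ordering 1 < 2 < 3 < 4. The simplices of K, each written with vertices in increasing order, are:

  0-simplices (4): [1], [2], [3], [4]
  1-simplices (6): [1,2], [1,3], [1,4], [2,3], [2,4], [3,4]
  2-simplices (4): [1,2,3], [1,2,4], [1,3,4], [2,3,4]

giving chain groups C_0 ≅ Z^4, C_1 ≅ Z^6, C_2 ≅ Z^4.

The boundary map ∂_1: C_1 → C_0 sends each edge [p,q] (with p < q) to q − p. For instance
  ∂[3,4] = [4] − [3].
This gives a 4×6 integer matrix of rank 3; reducing to Smith normal form yields diagonal entries (1,1,1).

∂_2: C_2 → C_1 acts by ∂[p,q,r] = [q,r] − [p,r] + [p,q]. For instance
  ∂[1,3,4] = [3,4] − [1,4] + [1,3],
  ∂[1,2,4] = [2,4] − [1,4] + [1,2].
The 6×4 boundary matrix has rank 3 and Smith normal form diag(1,1,1).

Reading off H_k = ker ∂_k / im ∂_{k+1}:

  H_0: rank C_0 − rank ∂_1 = 4 − 3 = 1, and the invariant factors of ∂_1 are all 1, so H_0 = Z.
  H_1: rank ker ∂_1 − rank ∂_2 = (6 − 3) − 3 = 0, and the invariant factors of ∂_2 are all 1, so H_1 = 0.
  H_2: rank ker ∂_2 − rank ∂_3 = (4 − 3) − 0 = 1, and there is no ∂_3, so H_2 = Z.

As a check, the Euler characteristic is 4 − 6 + 4 = 2, which agrees with 1 − 0 + 1 = 2.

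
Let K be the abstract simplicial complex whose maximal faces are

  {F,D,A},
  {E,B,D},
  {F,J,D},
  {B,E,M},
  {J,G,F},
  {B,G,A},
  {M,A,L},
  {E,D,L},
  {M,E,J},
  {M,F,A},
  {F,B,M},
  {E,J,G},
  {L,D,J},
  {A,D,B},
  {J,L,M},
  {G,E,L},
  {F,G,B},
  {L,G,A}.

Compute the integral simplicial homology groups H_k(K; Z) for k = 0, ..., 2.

H_0 ≅ Z,  H_1 ≅ Z ⊕ Z/2,  H_2 = 0.

Take the total order A < B < D < E < F < G < J < L < M on the vertex set. Then K (dimension 2) consists of the simplices:

  0-simplices (9): A, B, D, E, F, G, J, L, M
  1-simplices (27): AB, AD, AF, AG, AL, AM, BD, BE, BF, BG, BM, DE, DF, DJ, DL, EG, EJ, EL, EM, FG, FJ, FM, GJ, GL, JL, JM, LM
  2-simplices (18): ABD, ABG, ADF, AFM, AGL, ALM, BDE, BEM, BFG, BFM, DEL, DFJ, DJL, EGJ, EGL, EJM, FGJ, JLM

giving chain groups C_0 ≅ Z^9, C_1 ≅ Z^27, C_2 ≅ Z^18.

Boundary ∂_1: C_1 → C_0 maps an edge to its endpoints' difference, ∂[p,q] = q − p. For instance
  ∂AD = D − A.
The 9×27 boundary matrix has rank 8 and Smith normal form diag(1,1,1,1,1,1,1,1).

∂_2: C_2 → C_1 acts by ∂[p,q,r] = [q,r] − [p,r] + [p,q]. For instance
  ∂ABD = BD − AD + AB,
  ∂ADF = DF − AF + AD.
The 27×18 boundary matrix has rank 18 and Smith normal form diag(1,1,1,1,1,1,1,1,1,1,1,1,1,1,1,1,1,2).

Computing H_k = (kernel of ∂_k) / (image of ∂_{k+1}):

  H_0: rank C_0 − rank ∂_1 = 9 − 8 = 1, and the invariant factors of ∂_1 are all 1, so H_0 ≅ Z.
  H_1: rank ker ∂_1 − rank ∂_2 = (27 − 8) − 18 = 1, and ∂_2 has invariant factor 2 > 1, so H_1 ≅ Z ⊕ Z/2.
  H_2: rank ker ∂_2 − rank ∂_3 = (18 − 18) − 0 = 0, and there is no ∂_3, so H_2 ≅ 0.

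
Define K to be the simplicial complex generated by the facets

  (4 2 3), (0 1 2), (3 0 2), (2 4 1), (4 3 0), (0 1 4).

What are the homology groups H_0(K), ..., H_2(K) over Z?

K has 5 vertices, 9 edges, 6 triangles.
rank ∂_0 = 0, rank ∂_1 = 4 ⇒ b_0 = 5 − 0 − 4 = 1; all invariant factors of ∂_1 are 1 so no torsion. So H_0 = Z.
rank ∂_1 = 4, rank ∂_2 = 5 ⇒ b_1 = 9 − 4 − 5 = 0; all invariant factors of ∂_2 are 1 so no torsion. So H_1 = 0.
rank ∂_2 = 5, rank ∂_3 = 0 ⇒ b_2 = 6 − 5 − 0 = 1. So H_2 = Z.

H_0 ≅ Z,  H_1 = 0,  H_2 ≅ Z.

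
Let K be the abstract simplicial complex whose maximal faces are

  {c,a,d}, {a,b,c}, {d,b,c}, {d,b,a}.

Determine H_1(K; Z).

H_1 ≅ 0.

Take the total order a < b < c < d on the vertex set. Then K (dimension 2) consists of the simplices:

  0-simplices (4): a, b, c, d
  1-simplices (6): ab, ac, ad, bc, bd, cd
  2-simplices (4): abc, abd, acd, bcd

Hence C_0 ≅ Z^4, C_1 ≅ Z^6, C_2 ≅ Z^4.

Boundary ∂_1: C_1 → C_0 sends each edge [p,q] (with p < q) to q − p.
This gives a 4×6 integer matrix of rank 3; reducing to Smith normal form yields diagonal entries (1,1,1).

∂_2: C_2 → C_1 sends each 2-simplex [p,q,r] to [q,r] − [p,r] + [p,q]. For instance
  ∂abd = bd − ad + ab,
  ∂bcd = cd − bd + bc.
This gives a 6×4 integer matrix of rank 3; reducing to Smith normal form yields diagonal entries (1,1,1).

From H_k ≅ ker(∂_k) / im(∂_{k+1}) we obtain:

  H_1: rank ker ∂_1 − rank ∂_2 = (6 − 3) − 3 = 0, and the invariant factors of ∂_2 are all 1, so H_1 = 0.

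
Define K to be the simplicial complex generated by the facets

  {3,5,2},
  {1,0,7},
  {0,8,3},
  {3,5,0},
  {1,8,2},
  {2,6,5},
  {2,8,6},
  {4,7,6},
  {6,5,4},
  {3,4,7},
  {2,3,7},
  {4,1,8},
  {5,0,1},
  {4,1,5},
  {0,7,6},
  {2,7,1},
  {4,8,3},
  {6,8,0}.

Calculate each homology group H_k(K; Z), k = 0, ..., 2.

H_0 ≅ Z,  H_1 ≅ Z^2,  H_2 ≅ Z.

Fix the vertex order 0 < 1 < 2 < 3 < 4 < 5 < 6 < 7 < 8 and write every simplex with vertices in increasing order. Then dim K = 2 and the simplices of K are:

  0-simplices (9): [0], [1], [2], [3], [4], [5], [6], [7], [8]
  1-simplices (27): (27 of them)
  2-simplices (18): [0,1,5], [0,1,7], [0,3,5], [0,3,8], [0,6,7], [0,6,8], [1,2,7], [1,2,8], [1,4,5], [1,4,8], [2,3,5], [2,3,7], [2,5,6], [2,6,8], [3,4,7], [3,4,8], [4,5,6], [4,6,7]

so the chain groups are C_0 ≅ Z^9, C_1 ≅ Z^27, C_2 ≅ Z^18.

Boundary ∂_1: C_1 → C_0 sends each edge [p,q] (with p < q) to q − p. For instance
  ∂[4,8] = [8] − [4].
The resulting 9×27 matrix has rank 8, and its Smith normal form has invariant factors (1,1,1,1,1,1,1,1).

The boundary map ∂_2: C_2 → C_1 sends each 2-simplex [p,q,r] to [q,r] − [p,r] + [p,q]. For instance
  ∂[1,2,7] = [2,7] − [1,7] + [1,2],
  ∂[0,6,8] = [6,8] − [0,8] + [0,6].
This gives a 27×18 integer matrix of rank 17; reducing to Smith normal form yields diagonal entries (1,1,1,1,1,1,1,1,1,1,1,1,1,1,1,1,1).

Computing H_k = (kernel of ∂_k) / (image of ∂_{k+1}):

  H_0: rank C_0 − rank ∂_1 = 9 − 8 = 1, and the invariant factors of ∂_1 are all 1, so H_0 ≅ Z.
  H_1: rank ker ∂_1 − rank ∂_2 = (27 − 8) − 17 = 2, and the invariant factors of ∂_2 are all 1, so H_1 ≅ Z^2.
  H_2: rank ker ∂_2 − rank ∂_3 = (18 − 17) − 0 = 1, and there is no ∂_3, so H_2 ≅ Z.

As a check, the Euler characteristic is 9 − 27 + 18 = 0, which agrees with 1 − 2 + 1 = 0.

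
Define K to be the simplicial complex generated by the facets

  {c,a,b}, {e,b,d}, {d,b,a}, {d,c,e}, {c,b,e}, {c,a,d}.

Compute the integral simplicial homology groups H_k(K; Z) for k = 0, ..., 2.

Take the total order a < b < c < d < e on the vertex set. Then K (dimension 2) consists of the simplices:

  0-simplices (5): a, b, c, d, e
  1-simplices (9): ab, ac, ad, bc, bd, be, cd, ce, de
  2-simplices (6): abc, abd, acd, bce, bde, cde

giving chain groups C_0 ≅ Z^5, C_1 ≅ Z^9, C_2 ≅ Z^6.

Boundary ∂_1: C_1 → C_0 sends each edge [p,q] (with p < q) to q − p. For instance
  ∂bc = c − b.
This gives a 5×9 integer matrix of rank 4; reducing to Smith normal form yields diagonal entries (1,1,1,1).

∂_2: C_2 → C_1 maps a triangle to the signed sum of its edges. For instance
  ∂abc = bc − ac + ab,
  ∂acd = cd − ad + ac.
The 9×6 boundary matrix has rank 5 and Smith normal form diag(1,1,1,1,1).

From H_k ≅ ker(∂_k) / im(∂_{k+1}) we obtain:

  H_0: rank C_0 − rank ∂_1 = 5 − 4 = 1, and the invariant factors of ∂_1 are all 1, so H_0 = Z.
  H_1: rank ker ∂_1 − rank ∂_2 = (9 − 4) − 5 = 0, and the invariant factors of ∂_2 are all 1, so H_1 = 0.
  H_2: rank ker ∂_2 − rank ∂_3 = (6 − 5) − 0 = 1, and there is no ∂_3, so H_2 = Z.

As a check, the Euler characteristic is 5 − 9 + 6 = 2, which agrees with 1 − 0 + 1 = 2.

H_0 = Z,  H_1 = 0,  H_2 = Z.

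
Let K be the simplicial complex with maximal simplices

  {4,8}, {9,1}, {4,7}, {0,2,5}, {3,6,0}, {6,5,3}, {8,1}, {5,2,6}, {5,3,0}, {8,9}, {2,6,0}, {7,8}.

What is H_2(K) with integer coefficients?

K has 10 vertices, 15 edges, 6 triangles.
rank ∂_2 = 5, rank ∂_3 = 0 ⇒ b_2 = 6 − 5 − 0 = 1. So H_2 = Z.

H_2 ≅ Z.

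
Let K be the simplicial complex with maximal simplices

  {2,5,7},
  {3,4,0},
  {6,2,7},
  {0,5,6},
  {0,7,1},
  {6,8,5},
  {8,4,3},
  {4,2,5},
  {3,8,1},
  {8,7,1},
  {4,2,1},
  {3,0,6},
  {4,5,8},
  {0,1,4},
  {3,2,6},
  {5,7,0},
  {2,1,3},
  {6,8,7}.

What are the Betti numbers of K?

b_0 = 1, b_1 = 1, b_2 = 0.

K has 9 vertices, 27 edges, 18 triangles.
rank ∂_0 = 0, rank ∂_1 = 8 ⇒ b_0 = 9 − 0 − 8 = 1; all invariant factors of ∂_1 are 1 so no torsion. So H_0 = Z.
rank ∂_1 = 8, rank ∂_2 = 18 ⇒ b_1 = 27 − 8 − 18 = 1; ∂_2 has invariant factor(s) [2] giving torsion. So H_1 = Z ⊕ Z/2Z.
rank ∂_2 = 18, rank ∂_3 = 0 ⇒ b_2 = 18 − 18 − 0 = 0. So H_2 = 0.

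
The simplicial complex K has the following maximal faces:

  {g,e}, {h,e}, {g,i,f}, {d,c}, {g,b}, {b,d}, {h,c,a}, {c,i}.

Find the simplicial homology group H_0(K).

H_0 = Z.

Take the total order a < b < c < d < e < f < g < h < i on the vertex set. Then K (dimension 2) consists of the simplices:

  0-simplices (9): a, b, c, d, e, f, g, h, i
  1-simplices (12): ac, ah, bd, bg, cd, ch, ci, eg, eh, fg, fi, gi
  2-simplices (2): ach, fgi

so the chain groups are C_0 ≅ Z^9, C_1 ≅ Z^12, C_2 ≅ Z^2.

∂_1: C_1 → C_0 maps an edge to its endpoints' difference, ∂[p,q] = q − p.
As a 9×12 matrix over Z this has rank 8, with invariant factors (1,1,1,1,1,1,1,1).

∂_2: C_2 → C_1 acts by ∂[p,q,r] = [q,r] − [p,r] + [p,q]. For instance
  ∂fgi = gi − fi + fg,
  ∂ach = ch − ah + ac.
The resulting 12×2 matrix has rank 2, and its Smith normal form has invariant factors (1,1).

Now H_k = ker ∂_k / im ∂_{k+1}, so:

  H_0: rank C_0 − rank ∂_1 = 9 − 8 = 1, and the invariant factors of ∂_1 are all 1, so H_0 ≅ Z.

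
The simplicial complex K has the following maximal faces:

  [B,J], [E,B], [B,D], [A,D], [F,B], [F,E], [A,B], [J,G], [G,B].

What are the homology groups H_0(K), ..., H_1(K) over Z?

We work with the vertex ordering A < B < D < E < F < G < J. The simplices of K, each written with vertices in increasing order, are:

  0-simplices (7): A, B, D, E, F, G, J
  1-simplices (9): AB, AD, BD, BE, BF, BG, BJ, EF, GJ

so the chain groups are C_0 ≅ Z^7, C_1 ≅ Z^9.

Boundary ∂_1: C_1 → C_0 sends each edge [p,q] (with p < q) to q − p.
The 7×9 boundary matrix has rank 6 and Smith normal form diag(1,1,1,1,1,1).

Now H_k = ker ∂_k / im ∂_{k+1}, so:

  H_0: rank C_0 − rank ∂_1 = 7 − 6 = 1, and the invariant factors of ∂_1 are all 1, so H_0 = Z.
  H_1: rank ker ∂_1 − rank ∂_2 = (9 − 6) − 0 = 3, and there is no ∂_2, so H_1 = Z^3.

As a check, the Euler characteristic is 7 − 9 = -2, which agrees with 1 − 3 = -2.
(K is a triangulation of a wedge of 3 circles.)

H_0 = Z,  H_1 = Z^3.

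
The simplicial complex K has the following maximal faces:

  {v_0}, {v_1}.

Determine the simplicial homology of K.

H_0 = Z^2.

Order the vertices as v_0 < v_1. Listing each simplex with vertices in this order, K has dimension 0 with simplices:

  0-simplices (2): [v_0], [v_1]

giving chain groups C_0 ≅ Z^2.

Computing H_k = (kernel of ∂_k) / (image of ∂_{k+1}):

  H_0: rank C_0 − rank ∂_1 = 2 − 0 = 2, and there is no ∂_1, so H_0 = Z^2.

(K is a triangulation of a set of 2 points.)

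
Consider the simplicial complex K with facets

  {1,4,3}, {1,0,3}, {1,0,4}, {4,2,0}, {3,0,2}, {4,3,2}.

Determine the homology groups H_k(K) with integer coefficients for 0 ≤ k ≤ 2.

H_0 ≅ Z,  H_1 = 0,  H_2 ≅ Z.

Take the total order 0 < 1 < 2 < 3 < 4 on the vertex set. Then K (dimension 2) consists of the simplices:

  0-simplices (5): [0], [1], [2], [3], [4]
  1-simplices (9): [0,1], [0,2], [0,3], [0,4], [1,3], [1,4], [2,3], [2,4], [3,4]
  2-simplices (6): [0,1,3], [0,1,4], [0,2,3], [0,2,4], [1,3,4], [2,3,4]

so the chain groups are C_0 ≅ Z^5, C_1 ≅ Z^9, C_2 ≅ Z^6.

The boundary map ∂_1: C_1 → C_0 is given by ∂[p,q] = [q] − [p]. For instance
  ∂[2,3] = [3] − [2].
The 5×9 boundary matrix has rank 4 and Smith normal form diag(1,1,1,1).

Boundary ∂_2: C_2 → C_1 maps a triangle to the signed sum of its edges. For instance
  ∂[0,2,4] = [2,4] − [0,4] + [0,2],
  ∂[1,3,4] = [3,4] − [1,4] + [1,3].
The resulting 9×6 matrix has rank 5, and its Smith normal form has invariant factors (1,1,1,1,1).

From H_k ≅ ker(∂_k) / im(∂_{k+1}) we obtain:

  H_0: rank C_0 − rank ∂_1 = 5 − 4 = 1, and the invariant factors of ∂_1 are all 1, so H_0 = Z.
  H_1: rank ker ∂_1 − rank ∂_2 = (9 − 4) − 5 = 0, and the invariant factors of ∂_2 are all 1, so H_1 = 0.
  H_2: rank ker ∂_2 − rank ∂_3 = (6 − 5) − 0 = 1, and there is no ∂_3, so H_2 = Z.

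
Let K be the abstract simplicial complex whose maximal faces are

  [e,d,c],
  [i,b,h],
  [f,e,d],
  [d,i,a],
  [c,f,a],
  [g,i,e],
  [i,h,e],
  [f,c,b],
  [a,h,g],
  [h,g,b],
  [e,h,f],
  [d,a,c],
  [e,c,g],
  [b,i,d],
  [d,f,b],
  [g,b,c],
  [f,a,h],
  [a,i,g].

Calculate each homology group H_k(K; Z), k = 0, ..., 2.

We work with the vertex ordering a < b < c < d < e < f < g < h < i. The simplices of K, each written with vertices in increasing order, are:

  0-simplices (9): a, b, c, d, e, f, g, h, i
  1-simplices (27): ac, ad, af, ag, ah, ai, bc, bd, bf, bg, bh, bi, cd, ce, cf, cg, de, df, di, ef, eg, eh, ei, fh, gh, gi, hi
  2-simplices (18): acd, acf, adi, afh, agh, agi, bcf, bcg, bdf, bdi, bgh, bhi, cde, ceg, def, efh, egi, ehi

so the chain groups are C_0 ≅ Z^9, C_1 ≅ Z^27, C_2 ≅ Z^18.

∂_1: C_1 → C_0 maps an edge to its endpoints' difference, ∂[p,q] = q − p. For instance
  ∂ac = c − a.
The resulting 9×27 matrix has rank 8, and its Smith normal form has invariant factors (1,1,1,1,1,1,1,1).

Boundary ∂_2: C_2 → C_1 sends each 2-simplex [p,q,r] to [q,r] − [p,r] + [p,q]. For instance
  ∂afh = fh − ah + af,
  ∂bcg = cg − bg + bc.
As a 27×18 matrix over Z this has rank 18, with invariant factors (1,1,1,1,1,1,1,1,1,1,1,1,1,1,1,1,1,2).

Reading off H_k = ker ∂_k / im ∂_{k+1}:

  H_0: rank C_0 − rank ∂_1 = 9 − 8 = 1, and the invariant factors of ∂_1 are all 1, so H_0 = Z.
  H_1: rank ker ∂_1 − rank ∂_2 = (27 − 8) − 18 = 1, and ∂_2 has invariant factor 2 > 1, so H_1 = Z ⊕ Z/2Z.
  H_2: rank ker ∂_2 − rank ∂_3 = (18 − 18) − 0 = 0, and there is no ∂_3, so H_2 = 0.

(K is a triangulation of the Klein bottle.)

H_0 = Z,  H_1 = Z ⊕ Z/2Z,  H_2 = 0.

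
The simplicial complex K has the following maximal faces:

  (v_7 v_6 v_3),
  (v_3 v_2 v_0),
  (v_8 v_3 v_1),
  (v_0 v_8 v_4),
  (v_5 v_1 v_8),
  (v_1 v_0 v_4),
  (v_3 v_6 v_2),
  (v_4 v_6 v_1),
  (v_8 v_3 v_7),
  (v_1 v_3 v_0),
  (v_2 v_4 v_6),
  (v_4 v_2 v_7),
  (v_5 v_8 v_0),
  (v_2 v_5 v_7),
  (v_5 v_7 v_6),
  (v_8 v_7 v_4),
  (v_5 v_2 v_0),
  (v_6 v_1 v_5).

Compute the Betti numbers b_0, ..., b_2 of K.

b_0 = 1, b_1 = 1, b_2 = 0.

Order the vertices as v_0 < v_1 < v_2 < v_3 < v_4 < v_5 < v_6 < v_7 < v_8. Listing each simplex with vertices in this order, K has dimension 2 with simplices:

  0-simplices (9): [v_0], [v_1], [v_2], [v_3], [v_4], [v_5], [v_6], [v_7], [v_8]
  1-simplices (27): (27 of them)
  2-simplices (18): (18 of them)

Hence C_0 ≅ Z^9, C_1 ≅ Z^27, C_2 ≅ Z^18.

Boundary ∂_1: C_1 → C_0 is given by ∂[p,q] = [q] − [p]. For instance
  ∂[v_5,v_6] = [v_6] − [v_5].
As a 9×27 matrix over Z this has rank 8, with invariant factors (1,1,1,1,1,1,1,1).

Boundary ∂_2: C_2 → C_1 maps a triangle to the signed sum of its edges. For instance
  ∂[v_3,v_7,v_8] = [v_7,v_8] − [v_3,v_8] + [v_3,v_7],
  ∂[v_0,v_4,v_8] = [v_4,v_8] − [v_0,v_8] + [v_0,v_4].
As a 27×18 matrix over Z this has rank 18, with invariant factors (1,1,1,1,1,1,1,1,1,1,1,1,1,1,1,1,1,2).

From H_k ≅ ker(∂_k) / im(∂_{k+1}) we obtain:

  H_0: rank C_0 − rank ∂_1 = 9 − 8 = 1, and the invariant factors of ∂_1 are all 1, so H_0 ≅ Z.
  H_1: rank ker ∂_1 − rank ∂_2 = (27 − 8) − 18 = 1, and ∂_2 has invariant factor 2 > 1, so H_1 ≅ Z ⊕ Z/2Z.
  H_2: rank ker ∂_2 − rank ∂_3 = (18 − 18) − 0 = 0, and there is no ∂_3, so H_2 ≅ 0.

(K is a triangulation of the Klein bottle.)

Hence the Betti numbers are b_0 = 1, b_1 = 1, b_2 = 0.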